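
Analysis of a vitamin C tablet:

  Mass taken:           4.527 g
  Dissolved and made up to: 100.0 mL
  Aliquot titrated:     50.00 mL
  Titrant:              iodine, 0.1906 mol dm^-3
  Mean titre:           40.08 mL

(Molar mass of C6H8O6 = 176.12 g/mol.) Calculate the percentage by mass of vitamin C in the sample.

59.44 %

C6H8O6 + I2 → C6H6O6 + 2 HI
n(I2) per titration = 0.04008 × 0.1906 = 7.639 × 10^-3 mol
n(C6H8O6) in each aliquot = 7.639 × 10^-3 mol (1:1 ratio)
n(C6H8O6) in the whole flask = 7.639 × 10^-3 × 100.0/50.00 = 0.01528 mol
mass of C6H8O6 = 0.01528 × 176.12 = 2.691 g
% C6H8O6 = 2.691 / 4.527 × 100 = 59.44 %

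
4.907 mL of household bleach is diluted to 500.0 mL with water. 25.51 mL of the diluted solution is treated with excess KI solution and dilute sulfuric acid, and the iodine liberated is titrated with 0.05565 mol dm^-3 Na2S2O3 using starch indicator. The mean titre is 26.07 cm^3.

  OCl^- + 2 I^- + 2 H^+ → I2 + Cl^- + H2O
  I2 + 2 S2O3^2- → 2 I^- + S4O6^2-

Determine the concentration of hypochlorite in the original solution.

2.897 mol/L

n(S2O3^2-) = 0.02607 × 0.05565 = 1.451 × 10^-3 mol
n(I2) = n(S2O3^2-)/2 = 7.254 × 10^-4 mol
n(OCl^-) in the aliquot = 7.254 × 10^-4 mol (1:1 ratio)
[OCl^-]_dilute = 7.254 × 10^-4 / 0.02551 = 0.02844 mol/L
[OCl^-]_original = 0.02844 × 500.0/4.907 = 2.897 mol/L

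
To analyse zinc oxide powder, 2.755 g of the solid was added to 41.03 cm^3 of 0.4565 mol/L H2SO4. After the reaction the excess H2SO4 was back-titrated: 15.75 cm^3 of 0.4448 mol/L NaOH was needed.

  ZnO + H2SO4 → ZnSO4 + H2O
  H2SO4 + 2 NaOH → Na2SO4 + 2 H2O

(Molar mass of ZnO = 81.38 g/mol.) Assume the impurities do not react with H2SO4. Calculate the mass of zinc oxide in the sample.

1.239 g

n(H2SO4) added = 0.04103 × 0.4565 = 0.01873 mol
n(NaOH) used in back-titration = 0.01575 × 0.4448 = 7.006 × 10^-3 mol
From the 1:2 ratio, n(H2SO4) left over = 1/2 × 7.006 × 10^-3 = 3.503 × 10^-3 mol
n(H2SO4) consumed by analyte = 0.01873 − 3.503 × 10^-3 = 0.01523 mol
n(ZnO) = 0.01523 mol (1:1 ratio)
mass of ZnO = 0.01523 × 81.38 = 1.239 g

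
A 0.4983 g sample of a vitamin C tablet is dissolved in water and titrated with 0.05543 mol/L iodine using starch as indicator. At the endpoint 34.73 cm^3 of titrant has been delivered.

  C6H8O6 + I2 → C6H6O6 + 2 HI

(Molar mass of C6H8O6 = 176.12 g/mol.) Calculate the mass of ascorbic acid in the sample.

n(I2) = 0.03473 L × 0.05543 mol/L = 1.925 × 10^-3 mol
n(C6H8O6) = 1.925 × 10^-3 mol (1:1 ratio)
mass of C6H8O6 = 1.925 × 10^-3 × 176.12 g/mol = 0.3390 g

0.3390 g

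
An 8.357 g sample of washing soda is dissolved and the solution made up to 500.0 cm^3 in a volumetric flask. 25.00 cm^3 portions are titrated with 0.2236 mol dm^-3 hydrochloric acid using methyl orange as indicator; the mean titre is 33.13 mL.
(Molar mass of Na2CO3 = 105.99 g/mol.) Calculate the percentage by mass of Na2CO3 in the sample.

Na2CO3 + 2 HCl → 2 NaCl + H2O + CO2
n(HCl) per titration = 0.03313 × 0.2236 = 7.408 × 10^-3 mol
From the 1:2 ratio, n(Na2CO3) in each aliquot = 1/2 × 7.408 × 10^-3 = 3.704 × 10^-3 mol
n(Na2CO3) in the whole flask = 3.704 × 10^-3 × 500.0/25.00 = 0.07408 mol
mass of Na2CO3 = 0.07408 × 105.99 = 7.852 g
% Na2CO3 = 7.852 / 8.357 × 100 = 93.95 %

93.95 %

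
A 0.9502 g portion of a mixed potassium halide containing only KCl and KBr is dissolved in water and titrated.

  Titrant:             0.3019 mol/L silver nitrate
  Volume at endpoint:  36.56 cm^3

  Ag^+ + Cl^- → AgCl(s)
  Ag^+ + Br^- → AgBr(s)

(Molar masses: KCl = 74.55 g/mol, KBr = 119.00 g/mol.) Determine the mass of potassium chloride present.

n(AgNO3) = 0.03656 × 0.3019 = 0.01104 mol
Let x = n(KCl), y = n(KBr).
Titrant: 1x + 1y = 0.01104;  mass: 74.55x + 119.00y = 0.9502
Solving, x = 8.172 × 10^-3 mol, y = 2.865 × 10^-3 mol
mass of KCl = 8.172 × 10^-3 × 74.55 = 0.6092 g

0.6092 g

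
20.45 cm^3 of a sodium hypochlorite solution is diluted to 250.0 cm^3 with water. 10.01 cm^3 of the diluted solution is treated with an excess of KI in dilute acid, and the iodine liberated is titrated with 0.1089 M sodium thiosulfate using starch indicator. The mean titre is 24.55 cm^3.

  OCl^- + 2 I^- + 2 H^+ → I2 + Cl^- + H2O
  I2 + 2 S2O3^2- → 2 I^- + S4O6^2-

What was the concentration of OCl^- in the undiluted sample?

1.633 M

n(S2O3^2-) = 0.02455 × 0.1089 = 2.673 × 10^-3 mol
n(I2) = n(S2O3^2-)/2 = 1.337 × 10^-3 mol
n(OCl^-) in the aliquot = 1.337 × 10^-3 mol (1:1 ratio)
[OCl^-]_dilute = 1.337 × 10^-3 / 0.01001 = 0.1335 mol/L
[OCl^-]_original = 0.1335 × 250.0/20.45 = 1.633 mol/L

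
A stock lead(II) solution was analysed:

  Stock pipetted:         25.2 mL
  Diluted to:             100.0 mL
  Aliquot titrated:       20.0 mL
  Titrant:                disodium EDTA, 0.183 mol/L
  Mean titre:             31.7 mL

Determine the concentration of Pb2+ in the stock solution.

1.15 mol/L

Pb^2+ + EDTA^4- → [Pb(EDTA)]^2-
n(EDTA) = 0.0317 × 0.183 = 5.80 × 10^-3 mol
n(Pb2+) in the aliquot = 5.80 × 10^-3 mol (1:1 ratio)
[Pb2+]_dilute = 5.80 × 10^-3 / 0.0200 = 0.290 mol/L
Dilution factor = 100.0 / 25.2 = 3.968
[Pb2+]_stock = 0.290 × 3.968 = 1.15 mol/L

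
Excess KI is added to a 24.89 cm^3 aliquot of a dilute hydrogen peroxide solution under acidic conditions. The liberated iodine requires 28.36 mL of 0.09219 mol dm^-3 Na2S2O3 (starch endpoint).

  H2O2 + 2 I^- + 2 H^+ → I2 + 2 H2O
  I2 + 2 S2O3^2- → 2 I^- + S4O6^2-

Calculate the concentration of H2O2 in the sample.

0.05252 mol/L

n(S2O3^2-) = 0.02836 × 0.09219 = 2.615 × 10^-3 mol
n(I2) = n(S2O3^2-)/2 = 1.307 × 10^-3 mol
n(H2O2) in the aliquot = 1.307 × 10^-3 mol (1:1 ratio)
[H2O2] = 1.307 × 10^-3 / 0.02489 = 0.05252 mol/L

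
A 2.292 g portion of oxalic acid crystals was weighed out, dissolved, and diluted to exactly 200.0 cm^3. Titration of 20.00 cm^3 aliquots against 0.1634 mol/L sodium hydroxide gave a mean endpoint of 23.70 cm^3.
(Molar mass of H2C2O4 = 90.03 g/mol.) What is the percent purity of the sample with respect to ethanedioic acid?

76.06 %

H2C2O4 + 2 NaOH → Na2C2O4 + 2 H2O
n(NaOH) per titration = 0.02370 × 0.1634 = 3.873 × 10^-3 mol
From the 1:2 ratio, n(H2C2O4) in each aliquot = 1/2 × 3.873 × 10^-3 = 1.936 × 10^-3 mol
n(H2C2O4) in the whole flask = 1.936 × 10^-3 × 200.0/20.00 = 0.01936 mol
mass of H2C2O4 = 0.01936 × 90.03 = 1.743 g
% H2C2O4 = 1.743 / 2.292 × 100 = 76.06 %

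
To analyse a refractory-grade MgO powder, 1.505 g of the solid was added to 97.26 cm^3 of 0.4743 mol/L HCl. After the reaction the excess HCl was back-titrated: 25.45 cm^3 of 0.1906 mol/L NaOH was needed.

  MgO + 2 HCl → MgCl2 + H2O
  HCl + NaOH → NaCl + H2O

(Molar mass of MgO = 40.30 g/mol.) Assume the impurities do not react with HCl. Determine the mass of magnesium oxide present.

n(HCl) added = 0.09726 × 0.4743 = 0.04613 mol
n(NaOH) used in back-titration = 0.02545 × 0.1906 = 4.851 × 10^-3 mol
n(HCl) left over = 4.851 × 10^-3 mol (1:1 ratio)
n(HCl) consumed by analyte = 0.04613 − 4.851 × 10^-3 = 0.04128 mol
From the 1:2 ratio, n(MgO) = 1/2 × 0.04128 = 0.02064 mol
mass of MgO = 0.02064 × 40.30 = 0.8318 g

0.8318 g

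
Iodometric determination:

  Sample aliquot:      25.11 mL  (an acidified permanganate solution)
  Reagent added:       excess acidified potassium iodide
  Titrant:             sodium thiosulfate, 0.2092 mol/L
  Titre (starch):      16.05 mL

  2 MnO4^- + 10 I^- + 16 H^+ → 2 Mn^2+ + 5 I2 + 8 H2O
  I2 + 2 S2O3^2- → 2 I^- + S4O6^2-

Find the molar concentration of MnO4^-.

n(S2O3^2-) = 0.01605 × 0.2092 = 3.358 × 10^-3 mol
n(I2) = n(S2O3^2-)/2 = 1.679 × 10^-3 mol
From the 2:5 ratio, n(MnO4^-) in the aliquot = 2/5 × 1.679 × 10^-3 = 6.715 × 10^-4 mol
[MnO4^-] = 6.715 × 10^-4 / 0.02511 = 0.02674 mol/L

0.02674 mol/L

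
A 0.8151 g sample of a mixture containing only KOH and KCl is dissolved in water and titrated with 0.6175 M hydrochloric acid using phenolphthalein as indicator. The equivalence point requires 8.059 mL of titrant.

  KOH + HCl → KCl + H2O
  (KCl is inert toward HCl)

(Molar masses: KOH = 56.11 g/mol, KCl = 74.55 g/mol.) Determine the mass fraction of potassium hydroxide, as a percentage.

34.26 %

n(HCl) = 0.008059 × 0.6175 = 4.976 × 10^-3 mol
Let x = n(KOH), y = n(KCl).
Titrant: 1x = 4.976 × 10^-3;  mass: 56.11x + 74.55y = 0.8151
Solving, x = 4.976 × 10^-3 mol, y = 7.188 × 10^-3 mol
mass of KOH = 4.976 × 10^-3 × 56.11 = 0.2792 g
% KOH = 0.2792 / 0.8151 × 100 = 34.26 %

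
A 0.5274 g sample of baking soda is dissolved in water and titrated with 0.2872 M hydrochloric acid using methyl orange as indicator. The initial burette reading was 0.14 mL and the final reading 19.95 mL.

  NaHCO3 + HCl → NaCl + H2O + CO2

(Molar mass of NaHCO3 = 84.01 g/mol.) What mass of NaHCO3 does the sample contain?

0.4780 g

n(HCl) = 0.01981 L × 0.2872 mol/L = 5.689 × 10^-3 mol
n(NaHCO3) = 5.689 × 10^-3 mol (1:1 ratio)
mass of NaHCO3 = 5.689 × 10^-3 × 84.01 g/mol = 0.4780 g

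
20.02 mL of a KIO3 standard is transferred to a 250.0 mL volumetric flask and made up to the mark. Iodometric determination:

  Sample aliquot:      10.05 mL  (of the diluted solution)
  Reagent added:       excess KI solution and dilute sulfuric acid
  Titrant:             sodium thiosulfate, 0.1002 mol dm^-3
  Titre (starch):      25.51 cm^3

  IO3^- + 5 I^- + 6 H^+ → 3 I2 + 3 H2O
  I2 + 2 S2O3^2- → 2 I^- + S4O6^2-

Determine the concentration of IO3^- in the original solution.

0.5293 mol/L

n(S2O3^2-) = 0.02551 × 0.1002 = 2.556 × 10^-3 mol
n(I2) = n(S2O3^2-)/2 = 1.278 × 10^-3 mol
From the 1:3 ratio, n(IO3^-) in the aliquot = 1/3 × 1.278 × 10^-3 = 4.260 × 10^-4 mol
[IO3^-]_dilute = 4.260 × 10^-4 / 0.01005 = 0.04239 mol/L
[IO3^-]_original = 0.04239 × 250.0/20.02 = 0.5293 mol/L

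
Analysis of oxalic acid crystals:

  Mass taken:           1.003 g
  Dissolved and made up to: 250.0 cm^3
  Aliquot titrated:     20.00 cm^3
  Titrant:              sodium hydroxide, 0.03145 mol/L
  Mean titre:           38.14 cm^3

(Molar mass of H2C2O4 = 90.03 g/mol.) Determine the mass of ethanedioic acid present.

H2C2O4 + 2 NaOH → Na2C2O4 + 2 H2O
n(NaOH) per titration = 0.03814 × 0.03145 = 1.200 × 10^-3 mol
From the 1:2 ratio, n(H2C2O4) in each aliquot = 1/2 × 1.200 × 10^-3 = 5.998 × 10^-4 mol
n(H2C2O4) in the whole flask = 5.998 × 10^-4 × 250.0/20.00 = 7.497 × 10^-3 mol
mass of H2C2O4 = 7.497 × 10^-3 × 90.03 = 0.6749 g

0.6749 g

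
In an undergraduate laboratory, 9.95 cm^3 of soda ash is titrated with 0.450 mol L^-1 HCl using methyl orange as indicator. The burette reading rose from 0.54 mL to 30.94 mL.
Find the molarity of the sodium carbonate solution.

Na2CO3 + 2 HCl → 2 NaCl + H2O + CO2
n(HCl) = 0.0304 L × 0.450 mol/L = 0.0137 mol
From the 1:2 mole ratio, n(Na2CO3) = 1/2 × 0.0137 = 6.84 × 10^-3 mol
[Na2CO3] = 6.84 × 10^-3 mol / 0.00995 L = 0.687 mol/L

0.687 mol/L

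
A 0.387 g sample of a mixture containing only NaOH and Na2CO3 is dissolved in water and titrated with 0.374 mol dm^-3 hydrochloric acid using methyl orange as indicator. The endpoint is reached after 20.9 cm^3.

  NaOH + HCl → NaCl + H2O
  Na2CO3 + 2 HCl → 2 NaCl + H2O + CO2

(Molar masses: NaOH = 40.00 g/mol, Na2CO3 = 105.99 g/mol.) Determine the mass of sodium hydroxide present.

n(HCl) = 0.0209 × 0.374 = 7.82 × 10^-3 mol
Let x = n(NaOH), y = n(Na2CO3).
Titrant: 1x + 2y = 7.82 × 10^-3;  mass: 40.00x + 105.99y = 0.387
Solving, x = 2.10 × 10^-3 mol, y = 2.86 × 10^-3 mol
mass of NaOH = 2.10 × 10^-3 × 40.00 = 0.0838 g

0.0838 g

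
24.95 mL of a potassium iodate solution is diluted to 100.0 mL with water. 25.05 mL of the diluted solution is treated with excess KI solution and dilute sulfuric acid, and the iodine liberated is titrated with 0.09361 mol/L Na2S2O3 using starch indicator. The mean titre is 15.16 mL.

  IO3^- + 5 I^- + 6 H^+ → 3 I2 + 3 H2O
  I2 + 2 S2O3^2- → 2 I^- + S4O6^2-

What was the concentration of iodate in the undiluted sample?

0.03784 mol/L

n(S2O3^2-) = 0.01516 × 0.09361 = 1.419 × 10^-3 mol
n(I2) = n(S2O3^2-)/2 = 7.096 × 10^-4 mol
From the 1:3 ratio, n(IO3^-) in the aliquot = 1/3 × 7.096 × 10^-4 = 2.365 × 10^-4 mol
[IO3^-]_dilute = 2.365 × 10^-4 / 0.02505 = 0.009442 mol/L
[IO3^-]_original = 0.009442 × 100.0/24.95 = 0.03784 mol/L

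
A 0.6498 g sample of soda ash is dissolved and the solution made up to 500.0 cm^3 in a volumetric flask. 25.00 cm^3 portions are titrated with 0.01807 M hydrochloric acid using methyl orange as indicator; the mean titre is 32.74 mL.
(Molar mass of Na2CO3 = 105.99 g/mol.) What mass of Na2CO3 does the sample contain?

0.6270 g

Na2CO3 + 2 HCl → 2 NaCl + H2O + CO2
n(HCl) per titration = 0.03274 × 0.01807 = 5.916 × 10^-4 mol
From the 1:2 ratio, n(Na2CO3) in each aliquot = 1/2 × 5.916 × 10^-4 = 2.958 × 10^-4 mol
n(Na2CO3) in the whole flask = 2.958 × 10^-4 × 500.0/25.00 = 5.916 × 10^-3 mol
mass of Na2CO3 = 5.916 × 10^-3 × 105.99 = 0.6270 g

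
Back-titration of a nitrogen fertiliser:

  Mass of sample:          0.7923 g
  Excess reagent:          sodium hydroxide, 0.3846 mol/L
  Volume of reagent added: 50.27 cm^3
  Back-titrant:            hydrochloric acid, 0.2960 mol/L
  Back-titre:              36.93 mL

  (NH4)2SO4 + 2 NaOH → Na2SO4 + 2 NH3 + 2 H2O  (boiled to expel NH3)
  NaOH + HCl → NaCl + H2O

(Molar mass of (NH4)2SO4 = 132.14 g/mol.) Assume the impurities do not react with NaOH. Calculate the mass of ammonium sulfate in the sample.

0.5552 g

n(NaOH) added = 0.05027 × 0.3846 = 0.01933 mol
n(HCl) used in back-titration = 0.03693 × 0.2960 = 0.01093 mol
n(NaOH) left over = 0.01093 mol (1:1 ratio)
n(NaOH) consumed by analyte = 0.01933 − 0.01093 = 8.403 × 10^-3 mol
From the 1:2 ratio, n((NH4)2SO4) = 1/2 × 8.403 × 10^-3 = 4.201 × 10^-3 mol
mass of (NH4)2SO4 = 4.201 × 10^-3 × 132.14 = 0.5552 g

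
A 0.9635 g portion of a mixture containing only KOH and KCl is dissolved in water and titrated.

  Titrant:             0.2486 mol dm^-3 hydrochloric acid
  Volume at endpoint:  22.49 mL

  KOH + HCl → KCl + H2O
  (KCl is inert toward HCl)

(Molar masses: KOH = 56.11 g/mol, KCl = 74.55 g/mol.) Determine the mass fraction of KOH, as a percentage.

n(HCl) = 0.02249 × 0.2486 = 5.591 × 10^-3 mol
Let x = n(KOH), y = n(KCl).
Titrant: 1x = 5.591 × 10^-3;  mass: 56.11x + 74.55y = 0.9635
Solving, x = 5.591 × 10^-3 mol, y = 8.716 × 10^-3 mol
mass of KOH = 5.591 × 10^-3 × 56.11 = 0.3137 g
% KOH = 0.3137 / 0.9635 × 100 = 32.56 %

32.56 %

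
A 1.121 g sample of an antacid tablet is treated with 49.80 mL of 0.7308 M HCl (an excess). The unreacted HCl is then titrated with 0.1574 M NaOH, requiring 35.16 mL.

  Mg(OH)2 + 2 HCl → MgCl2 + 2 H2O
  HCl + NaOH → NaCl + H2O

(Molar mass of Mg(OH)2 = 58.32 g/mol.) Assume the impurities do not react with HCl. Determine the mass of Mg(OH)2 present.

0.8999 g

n(HCl) added = 0.04980 × 0.7308 = 0.03639 mol
n(NaOH) used in back-titration = 0.03516 × 0.1574 = 5.534 × 10^-3 mol
n(HCl) left over = 5.534 × 10^-3 mol (1:1 ratio)
n(HCl) consumed by analyte = 0.03639 − 5.534 × 10^-3 = 0.03086 mol
From the 1:2 ratio, n(Mg(OH)2) = 1/2 × 0.03086 = 0.01543 mol
mass of Mg(OH)2 = 0.01543 × 58.32 = 0.8999 g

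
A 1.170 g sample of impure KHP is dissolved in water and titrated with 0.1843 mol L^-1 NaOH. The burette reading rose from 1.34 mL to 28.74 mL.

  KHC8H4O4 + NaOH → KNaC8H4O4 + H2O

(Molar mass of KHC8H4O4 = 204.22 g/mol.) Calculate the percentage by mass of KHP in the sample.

88.14 %

n(NaOH) = 0.02740 L × 0.1843 mol/L = 5.050 × 10^-3 mol
n(KHC8H4O4) = 5.050 × 10^-3 mol (1:1 ratio)
mass of KHC8H4O4 = 5.050 × 10^-3 × 204.22 g/mol = 1.031 g
% KHC8H4O4 = 1.031 / 1.170 × 100 = 88.14 %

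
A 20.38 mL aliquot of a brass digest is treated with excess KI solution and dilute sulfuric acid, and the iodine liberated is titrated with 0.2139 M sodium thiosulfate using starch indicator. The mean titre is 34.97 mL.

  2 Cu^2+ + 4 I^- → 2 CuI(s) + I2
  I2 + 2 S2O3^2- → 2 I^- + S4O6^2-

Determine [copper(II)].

n(S2O3^2-) = 0.03497 × 0.2139 = 7.480 × 10^-3 mol
n(I2) = n(S2O3^2-)/2 = 3.740 × 10^-3 mol
From the 2:1 ratio, n(Cu2+) in the aliquot = 2/1 × 3.740 × 10^-3 = 7.480 × 10^-3 mol
[Cu2+] = 7.480 × 10^-3 / 0.02038 = 0.3670 mol/L

0.3670 M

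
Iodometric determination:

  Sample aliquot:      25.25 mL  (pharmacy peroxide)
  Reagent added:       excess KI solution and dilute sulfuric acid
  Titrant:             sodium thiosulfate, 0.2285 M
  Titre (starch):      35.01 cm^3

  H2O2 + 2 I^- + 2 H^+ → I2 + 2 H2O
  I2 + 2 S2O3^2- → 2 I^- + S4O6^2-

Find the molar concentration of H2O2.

n(S2O3^2-) = 0.03501 × 0.2285 = 8.000 × 10^-3 mol
n(I2) = n(S2O3^2-)/2 = 4.000 × 10^-3 mol
n(H2O2) in the aliquot = 4.000 × 10^-3 mol (1:1 ratio)
[H2O2] = 4.000 × 10^-3 / 0.02525 = 0.1584 mol/L

0.1584 M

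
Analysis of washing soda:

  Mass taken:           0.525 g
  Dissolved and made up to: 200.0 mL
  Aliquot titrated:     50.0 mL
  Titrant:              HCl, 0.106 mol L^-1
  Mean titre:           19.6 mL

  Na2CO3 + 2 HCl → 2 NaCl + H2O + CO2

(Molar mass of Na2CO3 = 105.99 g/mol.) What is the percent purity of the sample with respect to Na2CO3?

n(HCl) per titration = 0.0196 × 0.106 = 2.08 × 10^-3 mol
From the 1:2 ratio, n(Na2CO3) in each aliquot = 1/2 × 2.08 × 10^-3 = 1.04 × 10^-3 mol
n(Na2CO3) in the whole flask = 1.04 × 10^-3 × 200.0/50.0 = 4.16 × 10^-3 mol
mass of Na2CO3 = 4.16 × 10^-3 × 105.99 = 0.440 g
% Na2CO3 = 0.440 / 0.525 × 100 = 83.9 %

83.9 %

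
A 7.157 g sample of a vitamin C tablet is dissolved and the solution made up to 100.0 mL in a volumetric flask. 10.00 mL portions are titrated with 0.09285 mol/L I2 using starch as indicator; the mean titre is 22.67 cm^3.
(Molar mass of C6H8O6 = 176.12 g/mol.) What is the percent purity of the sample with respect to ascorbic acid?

51.80 %

C6H8O6 + I2 → C6H6O6 + 2 HI
n(I2) per titration = 0.02267 × 0.09285 = 2.105 × 10^-3 mol
n(C6H8O6) in each aliquot = 2.105 × 10^-3 mol (1:1 ratio)
n(C6H8O6) in the whole flask = 2.105 × 10^-3 × 100.0/10.00 = 0.02105 mol
mass of C6H8O6 = 0.02105 × 176.12 = 3.707 g
% C6H8O6 = 3.707 / 7.157 × 100 = 51.80 %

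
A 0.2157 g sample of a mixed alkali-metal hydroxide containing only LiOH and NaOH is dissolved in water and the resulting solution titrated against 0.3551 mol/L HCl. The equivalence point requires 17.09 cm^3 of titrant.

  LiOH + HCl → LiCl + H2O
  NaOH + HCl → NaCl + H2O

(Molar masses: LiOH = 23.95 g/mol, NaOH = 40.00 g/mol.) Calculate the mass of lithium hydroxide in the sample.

0.04036 g

n(HCl) = 0.01709 × 0.3551 = 6.069 × 10^-3 mol
Let x = n(LiOH), y = n(NaOH).
Titrant: 1x + 1y = 6.069 × 10^-3;  mass: 23.95x + 40.00y = 0.2157
Solving, x = 1.685 × 10^-3 mol, y = 4.384 × 10^-3 mol
mass of LiOH = 1.685 × 10^-3 × 23.95 = 0.04036 g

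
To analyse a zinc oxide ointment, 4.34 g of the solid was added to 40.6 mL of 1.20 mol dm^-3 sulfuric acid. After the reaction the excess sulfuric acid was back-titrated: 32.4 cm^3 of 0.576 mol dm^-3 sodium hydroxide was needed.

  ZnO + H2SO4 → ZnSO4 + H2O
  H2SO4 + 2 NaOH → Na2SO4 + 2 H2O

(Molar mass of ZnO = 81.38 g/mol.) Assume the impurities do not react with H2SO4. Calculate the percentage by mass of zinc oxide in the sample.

73.9 %

n(H2SO4) added = 0.0406 × 1.20 = 0.0487 mol
n(NaOH) used in back-titration = 0.0324 × 0.576 = 0.0187 mol
From the 1:2 ratio, n(H2SO4) left over = 1/2 × 0.0187 = 9.33 × 10^-3 mol
n(H2SO4) consumed by analyte = 0.0487 − 9.33 × 10^-3 = 0.0394 mol
n(ZnO) = 0.0394 mol (1:1 ratio)
mass of ZnO = 0.0394 × 81.38 = 3.21 g
% ZnO = 3.21 / 4.34 × 100 = 73.9 %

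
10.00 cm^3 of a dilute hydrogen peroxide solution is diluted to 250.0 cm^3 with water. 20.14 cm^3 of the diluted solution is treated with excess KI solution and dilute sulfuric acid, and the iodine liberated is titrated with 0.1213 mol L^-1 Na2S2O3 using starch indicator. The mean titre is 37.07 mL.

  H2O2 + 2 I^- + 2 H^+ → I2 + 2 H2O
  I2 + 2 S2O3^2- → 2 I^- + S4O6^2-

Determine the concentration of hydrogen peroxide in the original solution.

2.791 mol/L

n(S2O3^2-) = 0.03707 × 0.1213 = 4.497 × 10^-3 mol
n(I2) = n(S2O3^2-)/2 = 2.248 × 10^-3 mol
n(H2O2) in the aliquot = 2.248 × 10^-3 mol (1:1 ratio)
[H2O2]_dilute = 2.248 × 10^-3 / 0.02014 = 0.1116 mol/L
[H2O2]_original = 0.1116 × 250.0/10.00 = 2.791 mol/L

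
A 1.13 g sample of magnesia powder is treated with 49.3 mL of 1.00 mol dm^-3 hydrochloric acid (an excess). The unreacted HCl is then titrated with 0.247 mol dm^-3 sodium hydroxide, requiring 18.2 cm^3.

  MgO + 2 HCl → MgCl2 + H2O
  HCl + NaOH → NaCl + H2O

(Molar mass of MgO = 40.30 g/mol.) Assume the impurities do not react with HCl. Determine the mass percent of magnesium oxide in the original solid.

79.9 %

n(HCl) added = 0.0493 × 1.00 = 0.0493 mol
n(NaOH) used in back-titration = 0.0182 × 0.247 = 4.50 × 10^-3 mol
n(HCl) left over = 4.50 × 10^-3 mol (1:1 ratio)
n(HCl) consumed by analyte = 0.0493 − 4.50 × 10^-3 = 0.0448 mol
From the 1:2 ratio, n(MgO) = 1/2 × 0.0448 = 0.0224 mol
mass of MgO = 0.0224 × 40.30 = 0.903 g
% MgO = 0.903 / 1.13 × 100 = 79.9 %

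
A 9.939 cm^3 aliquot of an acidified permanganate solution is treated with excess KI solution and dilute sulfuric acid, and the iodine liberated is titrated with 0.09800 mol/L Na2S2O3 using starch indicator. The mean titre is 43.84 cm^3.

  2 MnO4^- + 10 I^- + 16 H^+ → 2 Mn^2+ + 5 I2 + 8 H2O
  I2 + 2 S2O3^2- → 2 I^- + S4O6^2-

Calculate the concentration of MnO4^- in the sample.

0.08645 mol/L

n(S2O3^2-) = 0.04384 × 0.09800 = 4.296 × 10^-3 mol
n(I2) = n(S2O3^2-)/2 = 2.148 × 10^-3 mol
From the 2:5 ratio, n(MnO4^-) in the aliquot = 2/5 × 2.148 × 10^-3 = 8.593 × 10^-4 mol
[MnO4^-] = 8.593 × 10^-4 / 0.009939 = 0.08645 mol/L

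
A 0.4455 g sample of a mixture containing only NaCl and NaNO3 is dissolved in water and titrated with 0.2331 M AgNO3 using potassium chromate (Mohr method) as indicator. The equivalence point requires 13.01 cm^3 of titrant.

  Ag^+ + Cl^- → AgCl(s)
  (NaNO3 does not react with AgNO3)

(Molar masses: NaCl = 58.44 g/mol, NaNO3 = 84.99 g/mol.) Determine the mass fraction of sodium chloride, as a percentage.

n(AgNO3) = 0.01301 × 0.2331 = 3.033 × 10^-3 mol
Let x = n(NaCl), y = n(NaNO3).
Titrant: 1x = 3.033 × 10^-3;  mass: 58.44x + 84.99y = 0.4455
Solving, x = 3.033 × 10^-3 mol, y = 3.157 × 10^-3 mol
mass of NaCl = 3.033 × 10^-3 × 58.44 = 0.1772 g
% NaCl = 0.1772 / 0.4455 × 100 = 39.78 %

39.78 %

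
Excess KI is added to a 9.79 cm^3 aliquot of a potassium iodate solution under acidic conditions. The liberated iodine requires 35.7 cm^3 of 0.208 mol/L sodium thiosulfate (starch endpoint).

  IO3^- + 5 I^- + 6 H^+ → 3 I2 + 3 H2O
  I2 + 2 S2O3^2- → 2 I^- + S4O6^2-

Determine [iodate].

0.126 mol/L

n(S2O3^2-) = 0.0357 × 0.208 = 7.43 × 10^-3 mol
n(I2) = n(S2O3^2-)/2 = 3.71 × 10^-3 mol
From the 1:3 ratio, n(IO3^-) in the aliquot = 1/3 × 3.71 × 10^-3 = 1.24 × 10^-3 mol
[IO3^-] = 1.24 × 10^-3 / 0.00979 = 0.126 mol/L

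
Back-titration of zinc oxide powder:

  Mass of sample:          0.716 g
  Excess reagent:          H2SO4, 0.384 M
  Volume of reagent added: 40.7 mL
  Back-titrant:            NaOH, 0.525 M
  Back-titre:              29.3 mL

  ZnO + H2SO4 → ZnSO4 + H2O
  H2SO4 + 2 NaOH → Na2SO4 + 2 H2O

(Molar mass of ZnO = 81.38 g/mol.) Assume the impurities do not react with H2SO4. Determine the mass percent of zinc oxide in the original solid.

n(H2SO4) added = 0.0407 × 0.384 = 0.0156 mol
n(NaOH) used in back-titration = 0.0293 × 0.525 = 0.0154 mol
From the 1:2 ratio, n(H2SO4) left over = 1/2 × 0.0154 = 7.69 × 10^-3 mol
n(H2SO4) consumed by analyte = 0.0156 − 7.69 × 10^-3 = 7.94 × 10^-3 mol
n(ZnO) = 7.94 × 10^-3 mol (1:1 ratio)
mass of ZnO = 7.94 × 10^-3 × 81.38 = 0.646 g
% ZnO = 0.646 / 0.716 × 100 = 90.2 %

90.2 %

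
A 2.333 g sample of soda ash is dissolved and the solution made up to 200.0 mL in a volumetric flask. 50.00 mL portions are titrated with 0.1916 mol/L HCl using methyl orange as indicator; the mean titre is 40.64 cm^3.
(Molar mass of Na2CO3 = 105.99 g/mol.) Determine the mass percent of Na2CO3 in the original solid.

70.75 %

Na2CO3 + 2 HCl → 2 NaCl + H2O + CO2
n(HCl) per titration = 0.04064 × 0.1916 = 7.787 × 10^-3 mol
From the 1:2 ratio, n(Na2CO3) in each aliquot = 1/2 × 7.787 × 10^-3 = 3.893 × 10^-3 mol
n(Na2CO3) in the whole flask = 3.893 × 10^-3 × 200.0/50.00 = 0.01557 mol
mass of Na2CO3 = 0.01557 × 105.99 = 1.651 g
% Na2CO3 = 1.651 / 2.333 × 100 = 70.75 %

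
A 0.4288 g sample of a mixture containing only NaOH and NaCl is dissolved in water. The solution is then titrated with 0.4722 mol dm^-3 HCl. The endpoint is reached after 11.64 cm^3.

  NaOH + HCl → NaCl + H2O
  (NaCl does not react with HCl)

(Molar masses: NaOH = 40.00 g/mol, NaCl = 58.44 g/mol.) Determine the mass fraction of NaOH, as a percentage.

n(HCl) = 0.01164 × 0.4722 = 5.496 × 10^-3 mol
Let x = n(NaOH), y = n(NaCl).
Titrant: 1x = 5.496 × 10^-3;  mass: 40.00x + 58.44y = 0.4288
Solving, x = 5.496 × 10^-3 mol, y = 3.575 × 10^-3 mol
mass of NaOH = 5.496 × 10^-3 × 40.00 = 0.2199 g
% NaOH = 0.2199 / 0.4288 × 100 = 51.27 %

51.27 %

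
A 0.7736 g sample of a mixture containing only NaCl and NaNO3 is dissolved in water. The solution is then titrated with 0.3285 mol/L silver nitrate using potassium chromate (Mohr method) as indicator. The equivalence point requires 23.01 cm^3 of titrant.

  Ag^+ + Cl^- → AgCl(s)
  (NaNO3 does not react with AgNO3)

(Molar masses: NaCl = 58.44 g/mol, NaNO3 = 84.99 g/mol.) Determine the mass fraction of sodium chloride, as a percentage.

n(AgNO3) = 0.02301 × 0.3285 = 7.559 × 10^-3 mol
Let x = n(NaCl), y = n(NaNO3).
Titrant: 1x = 7.559 × 10^-3;  mass: 58.44x + 84.99y = 0.7736
Solving, x = 7.559 × 10^-3 mol, y = 3.905 × 10^-3 mol
mass of NaCl = 7.559 × 10^-3 × 58.44 = 0.4417 g
% NaCl = 0.4417 / 0.7736 × 100 = 57.10 %

57.10 %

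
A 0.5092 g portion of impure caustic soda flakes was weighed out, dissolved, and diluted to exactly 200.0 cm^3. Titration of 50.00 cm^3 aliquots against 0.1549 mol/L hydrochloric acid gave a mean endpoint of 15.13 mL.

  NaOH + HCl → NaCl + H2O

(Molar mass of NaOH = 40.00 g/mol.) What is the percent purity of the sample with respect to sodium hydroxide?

n(HCl) per titration = 0.01513 × 0.1549 = 2.344 × 10^-3 mol
n(NaOH) in each aliquot = 2.344 × 10^-3 mol (1:1 ratio)
n(NaOH) in the whole flask = 2.344 × 10^-3 × 200.0/50.00 = 9.375 × 10^-3 mol
mass of NaOH = 9.375 × 10^-3 × 40.00 = 0.3750 g
% NaOH = 0.3750 / 0.5092 × 100 = 73.64 %

73.64 %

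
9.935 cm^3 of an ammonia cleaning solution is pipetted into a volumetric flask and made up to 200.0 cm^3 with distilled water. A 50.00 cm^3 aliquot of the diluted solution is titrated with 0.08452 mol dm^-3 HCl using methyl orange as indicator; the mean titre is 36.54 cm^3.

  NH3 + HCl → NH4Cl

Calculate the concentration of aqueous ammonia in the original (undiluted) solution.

n(HCl) = 0.03654 × 0.08452 = 3.088 × 10^-3 mol
n(NH3) in the aliquot = 3.088 × 10^-3 mol (1:1 ratio)
[NH3]_dilute = 3.088 × 10^-3 / 0.05000 = 0.06177 mol/L
Dilution factor = 200.0 / 9.935 = 20.13
[NH3]_stock = 0.06177 × 20.13 = 1.243 mol/L

1.243 mol/L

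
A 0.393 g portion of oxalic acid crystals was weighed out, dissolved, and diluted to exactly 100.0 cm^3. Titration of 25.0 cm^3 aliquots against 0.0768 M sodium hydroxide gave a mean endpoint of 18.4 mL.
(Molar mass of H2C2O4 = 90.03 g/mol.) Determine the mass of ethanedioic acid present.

0.254 g

H2C2O4 + 2 NaOH → Na2C2O4 + 2 H2O
n(NaOH) per titration = 0.0184 × 0.0768 = 1.41 × 10^-3 mol
From the 1:2 ratio, n(H2C2O4) in each aliquot = 1/2 × 1.41 × 10^-3 = 7.07 × 10^-4 mol
n(H2C2O4) in the whole flask = 7.07 × 10^-4 × 100.0/25.0 = 2.83 × 10^-3 mol
mass of H2C2O4 = 2.83 × 10^-3 × 90.03 = 0.254 g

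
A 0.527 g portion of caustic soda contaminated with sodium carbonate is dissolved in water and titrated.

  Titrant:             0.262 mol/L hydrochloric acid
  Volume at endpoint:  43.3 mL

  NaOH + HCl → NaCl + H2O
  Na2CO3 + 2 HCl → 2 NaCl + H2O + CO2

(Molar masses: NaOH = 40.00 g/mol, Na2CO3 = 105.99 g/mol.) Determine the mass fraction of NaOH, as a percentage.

43.3 %

n(HCl) = 0.0433 × 0.262 = 0.0113 mol
Let x = n(NaOH), y = n(Na2CO3).
Titrant: 1x + 2y = 0.0113;  mass: 40.00x + 105.99y = 0.527
Solving, x = 5.71 × 10^-3 mol, y = 2.82 × 10^-3 mol
mass of NaOH = 5.71 × 10^-3 × 40.00 = 0.228 g
% NaOH = 0.228 / 0.527 × 100 = 43.3 %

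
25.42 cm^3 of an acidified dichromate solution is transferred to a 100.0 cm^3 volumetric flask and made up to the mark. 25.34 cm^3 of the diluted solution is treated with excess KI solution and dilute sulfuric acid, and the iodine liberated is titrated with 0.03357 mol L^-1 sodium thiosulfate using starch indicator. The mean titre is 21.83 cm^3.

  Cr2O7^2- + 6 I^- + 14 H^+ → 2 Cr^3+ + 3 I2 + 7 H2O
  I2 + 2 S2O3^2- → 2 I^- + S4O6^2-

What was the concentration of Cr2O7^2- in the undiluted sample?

0.01896 mol/L

n(S2O3^2-) = 0.02183 × 0.03357 = 7.328 × 10^-4 mol
n(I2) = n(S2O3^2-)/2 = 3.664 × 10^-4 mol
From the 1:3 ratio, n(Cr2O7^2-) in the aliquot = 1/3 × 3.664 × 10^-4 = 1.221 × 10^-4 mol
[Cr2O7^2-]_dilute = 1.221 × 10^-4 / 0.02534 = 0.004820 mol/L
[Cr2O7^2-]_original = 0.004820 × 100.0/25.42 = 0.01896 mol/L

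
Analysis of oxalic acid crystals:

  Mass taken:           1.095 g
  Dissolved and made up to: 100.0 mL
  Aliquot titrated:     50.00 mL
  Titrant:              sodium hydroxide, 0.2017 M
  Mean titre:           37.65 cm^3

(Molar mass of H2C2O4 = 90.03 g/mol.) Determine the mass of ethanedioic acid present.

0.6837 g

H2C2O4 + 2 NaOH → Na2C2O4 + 2 H2O
n(NaOH) per titration = 0.03765 × 0.2017 = 7.594 × 10^-3 mol
From the 1:2 ratio, n(H2C2O4) in each aliquot = 1/2 × 7.594 × 10^-3 = 3.797 × 10^-3 mol
n(H2C2O4) in the whole flask = 3.797 × 10^-3 × 100.0/50.00 = 7.594 × 10^-3 mol
mass of H2C2O4 = 7.594 × 10^-3 × 90.03 = 0.6837 g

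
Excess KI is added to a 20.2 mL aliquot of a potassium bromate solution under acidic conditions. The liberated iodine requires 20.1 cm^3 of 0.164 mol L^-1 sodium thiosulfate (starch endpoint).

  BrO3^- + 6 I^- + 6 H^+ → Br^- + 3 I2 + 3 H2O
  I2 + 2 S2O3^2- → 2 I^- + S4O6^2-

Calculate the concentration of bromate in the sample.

n(S2O3^2-) = 0.0201 × 0.164 = 3.30 × 10^-3 mol
n(I2) = n(S2O3^2-)/2 = 1.65 × 10^-3 mol
From the 1:3 ratio, n(BrO3^-) in the aliquot = 1/3 × 1.65 × 10^-3 = 5.49 × 10^-4 mol
[BrO3^-] = 5.49 × 10^-4 / 0.0202 = 0.0272 mol/L

0.0272 mol/L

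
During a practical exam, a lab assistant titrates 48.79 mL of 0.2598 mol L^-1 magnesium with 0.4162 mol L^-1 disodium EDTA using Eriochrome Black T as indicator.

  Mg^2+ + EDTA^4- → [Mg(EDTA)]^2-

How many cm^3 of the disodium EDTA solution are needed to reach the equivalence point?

30.46 mL

n(Mg2+) = 0.04879 L × 0.2598 mol/L = 0.01268 mol
n(EDTA) = 0.01268 mol (1:1 stoichiometry)
V(EDTA) = 0.01268 mol / 0.4162 mol/L = 0.03046 L = 30.46 mL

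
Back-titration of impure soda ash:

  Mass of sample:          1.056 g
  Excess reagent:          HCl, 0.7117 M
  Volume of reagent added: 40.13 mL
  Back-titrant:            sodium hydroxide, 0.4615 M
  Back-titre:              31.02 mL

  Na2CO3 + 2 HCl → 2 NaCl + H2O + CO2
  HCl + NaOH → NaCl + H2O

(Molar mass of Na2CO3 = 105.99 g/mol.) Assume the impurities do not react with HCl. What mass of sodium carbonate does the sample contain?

n(HCl) added = 0.04013 × 0.7117 = 0.02856 mol
n(NaOH) used in back-titration = 0.03102 × 0.4615 = 0.01432 mol
n(HCl) left over = 0.01432 mol (1:1 ratio)
n(HCl) consumed by analyte = 0.02856 − 0.01432 = 0.01424 mol
From the 1:2 ratio, n(Na2CO3) = 1/2 × 0.01424 = 7.122 × 10^-3 mol
mass of Na2CO3 = 7.122 × 10^-3 × 105.99 = 0.7549 g

0.7549 g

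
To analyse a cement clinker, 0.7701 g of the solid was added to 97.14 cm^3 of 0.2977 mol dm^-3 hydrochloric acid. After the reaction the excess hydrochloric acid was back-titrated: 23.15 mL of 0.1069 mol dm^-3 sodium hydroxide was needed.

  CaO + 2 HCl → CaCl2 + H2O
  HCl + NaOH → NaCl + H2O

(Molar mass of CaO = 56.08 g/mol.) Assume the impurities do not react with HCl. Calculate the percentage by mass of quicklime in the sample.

96.28 %

n(HCl) added = 0.09714 × 0.2977 = 0.02892 mol
n(NaOH) used in back-titration = 0.02315 × 0.1069 = 2.475 × 10^-3 mol
n(HCl) left over = 2.475 × 10^-3 mol (1:1 ratio)
n(HCl) consumed by analyte = 0.02892 − 2.475 × 10^-3 = 0.02644 mol
From the 1:2 ratio, n(CaO) = 1/2 × 0.02644 = 0.01322 mol
mass of CaO = 0.01322 × 56.08 = 0.7415 g
% CaO = 0.7415 / 0.7701 × 100 = 96.28 %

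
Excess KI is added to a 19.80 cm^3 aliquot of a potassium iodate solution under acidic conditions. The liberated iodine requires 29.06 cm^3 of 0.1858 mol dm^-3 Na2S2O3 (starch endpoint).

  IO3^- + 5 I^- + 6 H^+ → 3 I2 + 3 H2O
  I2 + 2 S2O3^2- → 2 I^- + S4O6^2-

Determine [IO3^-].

n(S2O3^2-) = 0.02906 × 0.1858 = 5.399 × 10^-3 mol
n(I2) = n(S2O3^2-)/2 = 2.700 × 10^-3 mol
From the 1:3 ratio, n(IO3^-) in the aliquot = 1/3 × 2.700 × 10^-3 = 8.999 × 10^-4 mol
[IO3^-] = 8.999 × 10^-4 / 0.01980 = 0.04545 mol/L

0.04545 mol/L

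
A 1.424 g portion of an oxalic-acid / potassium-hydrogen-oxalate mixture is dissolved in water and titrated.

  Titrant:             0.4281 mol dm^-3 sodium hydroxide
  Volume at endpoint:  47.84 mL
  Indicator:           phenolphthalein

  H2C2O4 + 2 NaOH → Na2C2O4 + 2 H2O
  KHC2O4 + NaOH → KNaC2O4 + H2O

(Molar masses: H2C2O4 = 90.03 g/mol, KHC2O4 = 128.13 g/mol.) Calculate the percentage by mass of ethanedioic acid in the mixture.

n(NaOH) = 0.04784 × 0.4281 = 0.02048 mol
Let x = n(H2C2O4), y = n(KHC2O4).
Titrant: 2x + 1y = 0.02048;  mass: 90.03x + 128.13y = 1.424
Solving, x = 7.220 × 10^-3 mol, y = 6.041 × 10^-3 mol
mass of H2C2O4 = 7.220 × 10^-3 × 90.03 = 0.6500 g
% H2C2O4 = 0.6500 / 1.424 × 100 = 45.65 %

45.65 %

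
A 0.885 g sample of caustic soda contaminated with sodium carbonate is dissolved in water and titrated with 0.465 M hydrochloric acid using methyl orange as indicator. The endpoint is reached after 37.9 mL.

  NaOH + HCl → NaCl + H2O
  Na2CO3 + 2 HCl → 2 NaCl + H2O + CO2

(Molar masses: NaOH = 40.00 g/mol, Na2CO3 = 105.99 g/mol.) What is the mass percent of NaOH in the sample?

n(HCl) = 0.0379 × 0.465 = 0.0176 mol
Let x = n(NaOH), y = n(Na2CO3).
Titrant: 1x + 2y = 0.0176;  mass: 40.00x + 105.99y = 0.885
Solving, x = 3.77 × 10^-3 mol, y = 6.93 × 10^-3 mol
mass of NaOH = 3.77 × 10^-3 × 40.00 = 0.151 g
% NaOH = 0.151 / 0.885 × 100 = 17.0 %

17.0 %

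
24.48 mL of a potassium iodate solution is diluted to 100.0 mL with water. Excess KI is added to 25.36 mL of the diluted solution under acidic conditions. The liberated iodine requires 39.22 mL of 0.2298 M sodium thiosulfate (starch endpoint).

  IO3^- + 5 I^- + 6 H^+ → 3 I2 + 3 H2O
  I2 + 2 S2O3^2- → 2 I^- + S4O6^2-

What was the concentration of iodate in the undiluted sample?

n(S2O3^2-) = 0.03922 × 0.2298 = 9.013 × 10^-3 mol
n(I2) = n(S2O3^2-)/2 = 4.506 × 10^-3 mol
From the 1:3 ratio, n(IO3^-) in the aliquot = 1/3 × 4.506 × 10^-3 = 1.502 × 10^-3 mol
[IO3^-]_dilute = 1.502 × 10^-3 / 0.02536 = 0.05923 mol/L
[IO3^-]_original = 0.05923 × 100.0/24.48 = 0.2420 mol/L

0.2420 M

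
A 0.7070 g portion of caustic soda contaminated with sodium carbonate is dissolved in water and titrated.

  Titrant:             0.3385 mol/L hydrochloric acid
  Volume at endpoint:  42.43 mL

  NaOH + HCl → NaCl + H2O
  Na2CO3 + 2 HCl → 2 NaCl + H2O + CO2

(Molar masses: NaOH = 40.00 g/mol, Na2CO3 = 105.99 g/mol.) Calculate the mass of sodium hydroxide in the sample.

0.1667 g

n(HCl) = 0.04243 × 0.3385 = 0.01436 mol
Let x = n(NaOH), y = n(Na2CO3).
Titrant: 1x + 2y = 0.01436;  mass: 40.00x + 105.99y = 0.7070
Solving, x = 4.166 × 10^-3 mol, y = 5.098 × 10^-3 mol
mass of NaOH = 4.166 × 10^-3 × 40.00 = 0.1667 g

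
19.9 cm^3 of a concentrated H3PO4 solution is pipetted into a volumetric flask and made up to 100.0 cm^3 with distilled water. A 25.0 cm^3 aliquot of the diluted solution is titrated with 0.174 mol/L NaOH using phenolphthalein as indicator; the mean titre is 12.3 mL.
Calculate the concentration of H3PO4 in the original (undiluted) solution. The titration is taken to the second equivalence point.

H3PO4 + 2 NaOH → Na2HPO4 + 2 H2O
n(NaOH) = 0.0123 × 0.174 = 2.14 × 10^-3 mol
From the 1:2 ratio, n(H3PO4) in the aliquot = 1/2 × 2.14 × 10^-3 = 1.07 × 10^-3 mol
[H3PO4]_dilute = 1.07 × 10^-3 / 0.0250 = 0.0428 mol/L
Dilution factor = 100.0 / 19.9 = 5.025
[H3PO4]_stock = 0.0428 × 5.025 = 0.215 mol/L

0.215 mol/L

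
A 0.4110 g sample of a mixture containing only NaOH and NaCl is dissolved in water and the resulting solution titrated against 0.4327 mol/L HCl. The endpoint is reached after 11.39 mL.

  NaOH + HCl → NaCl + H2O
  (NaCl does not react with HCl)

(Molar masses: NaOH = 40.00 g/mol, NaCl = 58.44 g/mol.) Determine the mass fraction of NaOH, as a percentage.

47.97 %

n(HCl) = 0.01139 × 0.4327 = 4.928 × 10^-3 mol
Let x = n(NaOH), y = n(NaCl).
Titrant: 1x = 4.928 × 10^-3;  mass: 40.00x + 58.44y = 0.4110
Solving, x = 4.928 × 10^-3 mol, y = 3.660 × 10^-3 mol
mass of NaOH = 4.928 × 10^-3 × 40.00 = 0.1971 g
% NaOH = 0.1971 / 0.4110 × 100 = 47.97 %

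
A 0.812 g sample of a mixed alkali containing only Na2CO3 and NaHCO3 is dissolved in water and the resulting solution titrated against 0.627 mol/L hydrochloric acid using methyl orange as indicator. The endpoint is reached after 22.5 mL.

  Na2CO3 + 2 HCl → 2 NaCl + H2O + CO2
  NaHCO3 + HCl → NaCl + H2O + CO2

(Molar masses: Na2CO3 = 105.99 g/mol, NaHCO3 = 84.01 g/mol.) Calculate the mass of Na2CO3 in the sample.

n(HCl) = 0.0225 × 0.627 = 0.0141 mol
Let x = n(Na2CO3), y = n(NaHCO3).
Titrant: 2x + 1y = 0.0141;  mass: 105.99x + 84.01y = 0.812
Solving, x = 6.02 × 10^-3 mol, y = 2.08 × 10^-3 mol
mass of Na2CO3 = 6.02 × 10^-3 × 105.99 = 0.638 g

0.638 g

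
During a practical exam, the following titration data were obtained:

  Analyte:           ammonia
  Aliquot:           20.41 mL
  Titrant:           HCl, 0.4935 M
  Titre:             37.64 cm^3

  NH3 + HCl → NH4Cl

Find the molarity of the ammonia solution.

n(HCl) = 0.03764 L × 0.4935 mol/L = 0.01858 mol
n(NH3) = 0.01858 mol (1:1 mole ratio)
[NH3] = 0.01858 mol / 0.02041 L = 0.9101 mol/L

0.9101 M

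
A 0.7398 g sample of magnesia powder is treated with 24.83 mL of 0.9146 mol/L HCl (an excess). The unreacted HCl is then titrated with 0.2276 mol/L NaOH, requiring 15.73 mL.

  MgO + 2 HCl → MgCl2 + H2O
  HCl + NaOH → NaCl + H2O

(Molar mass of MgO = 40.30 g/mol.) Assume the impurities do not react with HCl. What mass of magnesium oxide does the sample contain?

n(HCl) added = 0.02483 × 0.9146 = 0.02271 mol
n(NaOH) used in back-titration = 0.01573 × 0.2276 = 3.580 × 10^-3 mol
n(HCl) left over = 3.580 × 10^-3 mol (1:1 ratio)
n(HCl) consumed by analyte = 0.02271 − 3.580 × 10^-3 = 0.01913 mol
From the 1:2 ratio, n(MgO) = 1/2 × 0.01913 = 9.565 × 10^-3 mol
mass of MgO = 9.565 × 10^-3 × 40.30 = 0.3855 g

0.3855 g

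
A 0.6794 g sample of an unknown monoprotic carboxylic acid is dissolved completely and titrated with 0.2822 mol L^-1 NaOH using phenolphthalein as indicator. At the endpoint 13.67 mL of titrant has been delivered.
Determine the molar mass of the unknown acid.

n(NaOH) = 0.01367 L × 0.2822 mol/L = 3.858 × 10^-3 mol
n(HA) = 3.858 × 10^-3 mol (1:1 ratio)
M = m / n = 0.6794 g / 3.858 × 10^-3 mol = 176.1 g/mol

176.1 g/mol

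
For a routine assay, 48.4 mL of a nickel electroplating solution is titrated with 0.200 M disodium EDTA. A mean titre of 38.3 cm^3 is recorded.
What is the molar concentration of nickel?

0.158 M

Ni^2+ + EDTA^4- → [Ni(EDTA)]^2-
n(EDTA) = 0.0383 L × 0.200 mol/L = 7.66 × 10^-3 mol
n(Ni2+) = 7.66 × 10^-3 mol (1:1 mole ratio)
[Ni2+] = 7.66 × 10^-3 mol / 0.0484 L = 0.158 mol/L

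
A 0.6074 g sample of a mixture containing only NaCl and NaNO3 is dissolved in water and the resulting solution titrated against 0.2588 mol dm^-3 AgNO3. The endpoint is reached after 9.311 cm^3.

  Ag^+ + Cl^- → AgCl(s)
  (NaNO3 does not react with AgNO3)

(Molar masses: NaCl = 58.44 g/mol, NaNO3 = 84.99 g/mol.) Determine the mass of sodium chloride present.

0.1408 g

n(AgNO3) = 0.009311 × 0.2588 = 2.410 × 10^-3 mol
Let x = n(NaCl), y = n(NaNO3).
Titrant: 1x = 2.410 × 10^-3;  mass: 58.44x + 84.99y = 0.6074
Solving, x = 2.410 × 10^-3 mol, y = 5.490 × 10^-3 mol
mass of NaCl = 2.410 × 10^-3 × 58.44 = 0.1408 g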